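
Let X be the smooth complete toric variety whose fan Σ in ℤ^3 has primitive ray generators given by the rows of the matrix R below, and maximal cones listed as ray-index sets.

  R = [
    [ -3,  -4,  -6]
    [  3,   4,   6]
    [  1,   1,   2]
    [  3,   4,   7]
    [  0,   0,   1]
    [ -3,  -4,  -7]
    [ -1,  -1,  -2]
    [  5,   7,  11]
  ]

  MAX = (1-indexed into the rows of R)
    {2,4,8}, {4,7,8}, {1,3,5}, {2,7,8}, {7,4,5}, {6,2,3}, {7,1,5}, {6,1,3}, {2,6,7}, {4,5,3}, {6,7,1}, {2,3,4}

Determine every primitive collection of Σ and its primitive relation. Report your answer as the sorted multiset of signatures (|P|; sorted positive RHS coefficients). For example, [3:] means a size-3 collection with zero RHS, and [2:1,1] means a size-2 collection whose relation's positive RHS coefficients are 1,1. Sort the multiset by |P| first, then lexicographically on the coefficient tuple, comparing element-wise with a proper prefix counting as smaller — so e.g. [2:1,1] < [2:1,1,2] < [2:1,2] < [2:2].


11 collections generate NE(X_Σ); each relation:

  P={1,2}:  v_{1} + v_{2} = 0 — sig = [2:]
  P={3,7}:  v_{3} + v_{7} = 0 — sig = [2:]
  P={4,6}:  v_{4} + v_{6} = 0 — sig = [2:]
  P={1,4}:  v_{1} + v_{4} = v_{5} — sig = [2:1]
  P={2,5}:  v_{2} + v_{5} = v_{4} — sig = [2:1]
  P={5,6}:  v_{5} + v_{6} = v_{1} — sig = [2:1]
  P={1,8}:  v_{1} + v_{8} = v_{4} + v_{7} — sig = [2:1,1]
  P={3,8}:  v_{3} + v_{8} = v_{2} + v_{4} — sig = [2:1,1]
  P={6,8}:  v_{6} + v_{8} = v_{2} + v_{7} — sig = [2:1,1]
  P={5,8}:  v_{5} + v_{8} = 2·v_{4} + v_{7} — sig = [2:1,2]
  P={2,4,7}:  v_{2} + v_{4} + v_{7} = v_{8} — sig = [3:1]

Hence PRS(X_Σ) =
{ [2:] ×3,  [2:1] ×3,  [2:1,1] ×3,  [2:1,2],  [3:1] }


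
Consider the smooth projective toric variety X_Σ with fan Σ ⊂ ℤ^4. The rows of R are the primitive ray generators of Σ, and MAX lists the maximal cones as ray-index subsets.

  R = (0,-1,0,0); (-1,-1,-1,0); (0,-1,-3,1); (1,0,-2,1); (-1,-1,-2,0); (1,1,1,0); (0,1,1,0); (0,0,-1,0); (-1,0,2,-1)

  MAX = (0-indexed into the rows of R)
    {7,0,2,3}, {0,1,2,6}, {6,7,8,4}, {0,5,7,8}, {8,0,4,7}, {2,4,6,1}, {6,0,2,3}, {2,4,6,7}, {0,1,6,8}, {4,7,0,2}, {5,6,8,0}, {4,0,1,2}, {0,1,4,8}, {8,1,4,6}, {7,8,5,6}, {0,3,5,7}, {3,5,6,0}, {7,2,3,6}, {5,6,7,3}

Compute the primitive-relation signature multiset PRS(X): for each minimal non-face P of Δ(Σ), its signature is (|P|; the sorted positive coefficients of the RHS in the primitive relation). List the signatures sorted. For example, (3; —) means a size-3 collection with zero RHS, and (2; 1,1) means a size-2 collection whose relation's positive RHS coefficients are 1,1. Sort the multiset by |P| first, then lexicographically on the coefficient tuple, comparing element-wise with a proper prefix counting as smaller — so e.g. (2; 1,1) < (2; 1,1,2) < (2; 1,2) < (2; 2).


Δ(Σ) — 9 vertices, 10 min non-faces:

  P={1,5}:  v_{1} + v_{5} = 0  so sig = (2; —)
  P={3,8}:  v_{3} + v_{8} = 0  so sig = (2; —)
  P={1,3}:  v_{1} + v_{3} = v_{2}  so sig = (2; 1)
  P={1,7}:  v_{1} + v_{7} = v_{4}  so sig = (2; 1)
  P={2,5}:  v_{2} + v_{5} = v_{3}  so sig = (2; 1)
  P={2,8}:  v_{2} + v_{8} = v_{1}  so sig = (2; 1)
  P={4,5}:  v_{4} + v_{5} = v_{7}  so sig = (2; 1)
  P={3,4}:  v_{3} + v_{4} = v_{2} + v_{7}  so sig = (2; 1,1)
  P={0,6,7}:  v_{0} + v_{6} + v_{7} = 0  so sig = (3; —)
  P={0,4,6}:  v_{0} + v_{4} + v_{6} = v_{1}  so sig = (3; 1)

Signatures (|P|; sorted positive RHS coefficients), sorted:
    (2; —)
    (2; —)
    (2; 1)
    (2; 1)
    (2; 1)
    (2; 1)
    (2; 1)
    (2; 1,1)
    (3; —)
    (3; 1)


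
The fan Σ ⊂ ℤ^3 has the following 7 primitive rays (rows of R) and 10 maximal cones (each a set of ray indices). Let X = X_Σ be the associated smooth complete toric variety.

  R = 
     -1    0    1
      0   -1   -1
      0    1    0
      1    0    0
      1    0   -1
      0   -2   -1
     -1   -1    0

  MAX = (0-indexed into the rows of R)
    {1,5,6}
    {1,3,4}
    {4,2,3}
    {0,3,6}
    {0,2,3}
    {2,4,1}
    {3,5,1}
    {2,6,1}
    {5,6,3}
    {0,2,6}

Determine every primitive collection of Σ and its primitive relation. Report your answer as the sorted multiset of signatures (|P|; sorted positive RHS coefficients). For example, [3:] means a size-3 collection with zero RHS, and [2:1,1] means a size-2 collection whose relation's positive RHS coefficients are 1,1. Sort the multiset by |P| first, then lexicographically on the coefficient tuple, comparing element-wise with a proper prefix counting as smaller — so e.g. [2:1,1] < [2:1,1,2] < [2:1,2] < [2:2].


Minimal non-faces — 9 found among 7 rays, 10 max cones:

  P = {0,4}:  v_{0} + v_{4} = 0 — sig = [2:]
  P = {0,1}:  v_{0} + v_{1} = v_{6} — sig = [2:1]
  P = {2,5}:  v_{2} + v_{5} = v_{1} — sig = [2:1]
  P = {4,6}:  v_{4} + v_{6} = v_{1} — sig = [2:1]
  P = {0,5}:  v_{0} + v_{5} = v_{3} + 2·v_{6} — sig = [2:1,2]
  P = {4,5}:  v_{4} + v_{5} = 2·v_{1} + v_{3} — sig = [2:1,2]
  P = {2,3,6}:  v_{2} + v_{3} + v_{6} = 0 — sig = [3:]
  P = {1,2,3}:  v_{1} + v_{2} + v_{3} = v_{4} — sig = [3:1]
  P = {1,3,6}:  v_{1} + v_{3} + v_{6} = v_{5} — sig = [3:1]

Hence PRS(X_Σ) =
    [2:]
    [2:1]
    [2:1]
    [2:1]
    [2:1,2]
    [2:1,2]
    [3:]
    [3:1]
    [3:1]


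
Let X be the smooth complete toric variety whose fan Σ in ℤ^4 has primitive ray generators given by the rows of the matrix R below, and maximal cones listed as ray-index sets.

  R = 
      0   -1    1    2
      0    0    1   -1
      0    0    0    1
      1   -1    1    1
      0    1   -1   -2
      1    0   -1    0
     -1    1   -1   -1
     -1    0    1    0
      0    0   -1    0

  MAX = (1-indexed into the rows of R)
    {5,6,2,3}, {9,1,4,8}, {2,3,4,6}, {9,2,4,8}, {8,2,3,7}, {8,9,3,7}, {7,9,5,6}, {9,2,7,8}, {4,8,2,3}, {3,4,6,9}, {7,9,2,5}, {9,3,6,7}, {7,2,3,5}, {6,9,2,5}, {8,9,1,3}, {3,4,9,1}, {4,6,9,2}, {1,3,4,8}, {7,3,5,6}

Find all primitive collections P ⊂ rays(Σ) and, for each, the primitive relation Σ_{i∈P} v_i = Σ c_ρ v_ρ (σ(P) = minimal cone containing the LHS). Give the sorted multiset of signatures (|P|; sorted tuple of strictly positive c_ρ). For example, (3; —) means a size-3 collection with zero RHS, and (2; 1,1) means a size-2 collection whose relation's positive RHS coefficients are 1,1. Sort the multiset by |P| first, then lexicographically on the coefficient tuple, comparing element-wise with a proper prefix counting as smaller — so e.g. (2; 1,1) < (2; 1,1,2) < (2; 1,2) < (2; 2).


Δ(Σ) — 9 vertices, 12 min non-faces:

  P = {1,5}:  v_{1} + v_{5} = 0  so sig = (2; —)
  P = {4,7}:  v_{4} + v_{7} = 0  so sig = (2; —)
  P = {6,8}:  v_{6} + v_{8} = 0  so sig = (2; —)
  P = {1,2}:  v_{1} + v_{2} = v_{4} + v_{8}  so sig = (2; 1,1)
  P = {4,5}:  v_{4} + v_{5} = v_{2} + v_{6}  so sig = (2; 1,1)
  P = {5,8}:  v_{5} + v_{8} = v_{2} + v_{7}  so sig = (2; 1,1)
  P = {1,6}:  v_{1} + v_{6} = v_{3} + v_{4} + v_{9}  so sig = (2; 1,1,1)
  P = {1,7}:  v_{1} + v_{7} = v_{3} + v_{8} + v_{9}  so sig = (2; 1,1,1)
  P = {2,3,9}:  v_{2} + v_{3} + v_{9} = 0  so sig = (3; —)
  P = {2,6,7}:  v_{2} + v_{6} + v_{7} = v_{5}  so sig = (3; 1)
  P = {3,5,9}:  v_{3} + v_{5} + v_{9} = v_{6} + v_{7}  so sig = (3; 1,1)
  P = {3,4,8,9}:  v_{3} + v_{4} + v_{8} + v_{9} = v_{1}  so sig = (4; 1)

so the primitive-relation signature multiset is
    |P|=2: 8 collections, coeffs (), (), (), (1,1), (1,1), (1,1), (1,1,1), (1,1,1)
    |P|=3: 3 collections, coeffs (), (1), (1,1)
    |P|=4: 1 collection, coeffs (1)


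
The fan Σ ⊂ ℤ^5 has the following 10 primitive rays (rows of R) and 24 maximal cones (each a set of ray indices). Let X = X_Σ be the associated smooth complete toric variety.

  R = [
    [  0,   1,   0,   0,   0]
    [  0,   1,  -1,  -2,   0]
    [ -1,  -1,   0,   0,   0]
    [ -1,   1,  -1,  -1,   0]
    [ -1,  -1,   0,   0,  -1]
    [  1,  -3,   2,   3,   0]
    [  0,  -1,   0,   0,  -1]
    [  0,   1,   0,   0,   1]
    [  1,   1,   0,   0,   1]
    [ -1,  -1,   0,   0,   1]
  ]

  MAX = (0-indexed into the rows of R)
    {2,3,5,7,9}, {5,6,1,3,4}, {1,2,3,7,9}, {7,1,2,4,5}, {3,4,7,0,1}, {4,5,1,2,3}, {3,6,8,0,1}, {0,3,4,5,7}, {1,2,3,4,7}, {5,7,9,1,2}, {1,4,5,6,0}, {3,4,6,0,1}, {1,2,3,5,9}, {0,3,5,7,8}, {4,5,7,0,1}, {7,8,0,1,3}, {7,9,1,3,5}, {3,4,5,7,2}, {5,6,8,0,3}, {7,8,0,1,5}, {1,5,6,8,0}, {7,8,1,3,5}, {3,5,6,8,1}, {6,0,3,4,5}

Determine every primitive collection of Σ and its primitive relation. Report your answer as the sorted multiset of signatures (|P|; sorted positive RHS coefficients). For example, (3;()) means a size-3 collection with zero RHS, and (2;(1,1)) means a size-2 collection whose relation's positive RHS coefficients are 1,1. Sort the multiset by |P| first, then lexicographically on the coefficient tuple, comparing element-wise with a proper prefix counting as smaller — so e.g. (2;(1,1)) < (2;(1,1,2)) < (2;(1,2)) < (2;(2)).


12 collections generate NE(X_Σ); each relation:

  P = {4,8}:  v_{4} + v_{8} = 0  →  sig = (2;())
  P = {6,7}:  v_{6} + v_{7} = 0  →  sig = (2;())
  P = {0,2}:  v_{0} + v_{2} = v_{4} + v_{7}  →  sig = (2;(1,1))
  P = {0,9}:  v_{0} + v_{9} = v_{2} + v_{7}  →  sig = (2;(1,1))
  P = {2,6}:  v_{2} + v_{6} = v_{1} + v_{3} + v_{4} + v_{5}  →  sig = (2;(1,1,1,1))
  P = {2,8}:  v_{2} + v_{8} = v_{1} + v_{3} + v_{5} + v_{7}  →  sig = (2;(1,1,1,1))
  P = {6,9}:  v_{6} + v_{9} = v_{1} + v_{2} + v_{3} + v_{5}  →  sig = (2;(1,1,1,1))
  P = {4,9}:  v_{4} + v_{9} = 2·v_{2}  →  sig = (2;(2))
  P = {8,9}:  v_{8} + v_{9} = 2·v_{1} + 2·v_{3} + 2·v_{5} + 2·v_{7}  →  sig = (2;(2,2,2,2))
  P = {0,1,3,5}:  v_{0} + v_{1} + v_{3} + v_{5} = 0  →  sig = (4;())
  P = {1,2,3,5,7}:  v_{1} + v_{2} + v_{3} + v_{5} + v_{7} = v_{9}  →  sig = (5;(1))
  P = {1,3,4,5,7}:  v_{1} + v_{3} + v_{4} + v_{5} + v_{7} = v_{2}  →  sig = (5;(1))

Hence PRS(X_Σ) =
    |P|=2: 9 collections, coeffs (), (), (1,1), (1,1), (1,1,1,1), (1,1,1,1), (1,1,1,1), (2), (2,2,2,2)
    |P|=4: 1 collection, coeffs ()
    |P|=5: 2 collections, coeffs (1), (1)


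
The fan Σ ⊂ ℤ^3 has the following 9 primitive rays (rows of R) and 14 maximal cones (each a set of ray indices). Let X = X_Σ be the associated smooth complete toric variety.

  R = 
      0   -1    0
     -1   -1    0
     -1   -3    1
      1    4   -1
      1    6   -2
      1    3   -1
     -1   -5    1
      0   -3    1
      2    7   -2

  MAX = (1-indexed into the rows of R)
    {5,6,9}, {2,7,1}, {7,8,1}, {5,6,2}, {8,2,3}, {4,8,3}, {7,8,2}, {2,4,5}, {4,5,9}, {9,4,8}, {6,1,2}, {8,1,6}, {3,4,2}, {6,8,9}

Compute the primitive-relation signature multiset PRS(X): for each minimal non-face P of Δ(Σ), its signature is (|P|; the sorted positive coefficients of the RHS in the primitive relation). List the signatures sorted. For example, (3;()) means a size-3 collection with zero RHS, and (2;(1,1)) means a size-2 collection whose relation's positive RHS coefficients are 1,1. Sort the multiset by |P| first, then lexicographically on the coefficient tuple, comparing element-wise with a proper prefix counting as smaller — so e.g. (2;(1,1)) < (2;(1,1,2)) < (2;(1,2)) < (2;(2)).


18 collections generate NE(X_Σ); each relation:

  P = {3,6}:  v_{3} + v_{6} = 0  ⇒ sig = (2;())
  P = {1,4}:  v_{1} + v_{4} = v_{6}  ⇒ sig = (2;(1))
  P = {2,9}:  v_{2} + v_{9} = v_{5}  ⇒ sig = (2;(1))
  P = {3,9}:  v_{3} + v_{9} = v_{4}  ⇒ sig = (2;(1))
  P = {4,6}:  v_{4} + v_{6} = v_{9}  ⇒ sig = (2;(1))
  P = {4,7}:  v_{4} + v_{7} = v_{1}  ⇒ sig = (2;(1))
  P = {5,8}:  v_{5} + v_{8} = v_{6}  ⇒ sig = (2;(1))
  P = {1,3}:  v_{1} + v_{3} = v_{2} + v_{8}  ⇒ sig = (2;(1,1))
  P = {3,5}:  v_{3} + v_{5} = v_{2} + v_{4}  ⇒ sig = (2;(1,1))
  P = {7,9}:  v_{7} + v_{9} = v_{1} + v_{6}  ⇒ sig = (2;(1,1))
  P = {5,7}:  v_{5} + v_{7} = v_{1} + v_{2} + v_{6}  ⇒ sig = (2;(1,1,1))
  P = {1,5}:  v_{1} + v_{5} = v_{2} + 2·v_{6}  ⇒ sig = (2;(1,2))
  P = {1,9}:  v_{1} + v_{9} = 2·v_{6}  ⇒ sig = (2;(2))
  P = {6,7}:  v_{6} + v_{7} = 2·v_{1}  ⇒ sig = (2;(2))
  P = {3,7}:  v_{3} + v_{7} = 2·v_{2} + 2·v_{8}  ⇒ sig = (2;(2,2))
  P = {2,4,8}:  v_{2} + v_{4} + v_{8} = 0  ⇒ sig = (3;())
  P = {1,2,8}:  v_{1} + v_{2} + v_{8} = v_{7}  ⇒ sig = (3;(1))
  P = {2,6,8}:  v_{2} + v_{6} + v_{8} = v_{1}  ⇒ sig = (3;(1))

Signatures (|P|; sorted positive RHS coefficients), sorted:
    |P|=2: 15 collections, coeffs (), (1), (1), (1), (1), (1), (1), (1,1), (1,1), (1,1), (1,1,1), (1,2), (2), (2), (2,2)
    |P|=3: 3 collections, coeffs (), (1), (1)


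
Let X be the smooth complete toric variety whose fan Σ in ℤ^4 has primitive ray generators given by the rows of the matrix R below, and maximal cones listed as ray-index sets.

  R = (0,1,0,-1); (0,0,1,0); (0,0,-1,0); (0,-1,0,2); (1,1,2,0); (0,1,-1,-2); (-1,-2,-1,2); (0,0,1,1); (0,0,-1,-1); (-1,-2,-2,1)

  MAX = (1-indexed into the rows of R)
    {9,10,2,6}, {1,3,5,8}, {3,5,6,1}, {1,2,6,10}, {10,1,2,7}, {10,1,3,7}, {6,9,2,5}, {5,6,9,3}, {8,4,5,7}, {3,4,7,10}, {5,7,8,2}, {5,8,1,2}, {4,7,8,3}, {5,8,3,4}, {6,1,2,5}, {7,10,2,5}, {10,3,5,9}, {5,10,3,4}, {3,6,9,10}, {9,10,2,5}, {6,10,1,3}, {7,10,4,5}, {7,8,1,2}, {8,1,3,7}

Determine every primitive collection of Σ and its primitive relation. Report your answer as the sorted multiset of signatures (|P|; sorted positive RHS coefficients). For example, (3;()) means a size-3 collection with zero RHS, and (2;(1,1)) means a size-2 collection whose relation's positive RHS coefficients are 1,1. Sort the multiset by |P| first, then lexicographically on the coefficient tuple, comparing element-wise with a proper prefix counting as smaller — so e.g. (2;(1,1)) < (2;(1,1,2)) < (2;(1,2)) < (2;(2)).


Δ(Σ) — 10 vertices, 15 min non-faces:

  P = {2,3}:  v_{2} + v_{3} = 0  ⟹  sig = (2;())
  P = {8,9}:  v_{8} + v_{9} = 0  ⟹  sig = (2;())
  P = {1,9}:  v_{1} + v_{9} = v_{6}  ⟹  sig = (2;(1))
  P = {4,6}:  v_{4} + v_{6} = v_{3}  ⟹  sig = (2;(1))
  P = {6,8}:  v_{6} + v_{8} = v_{1}  ⟹  sig = (2;(1))
  P = {7,9}:  v_{7} + v_{9} = v_{10}  ⟹  sig = (2;(1))
  P = {8,10}:  v_{8} + v_{10} = v_{7}  ⟹  sig = (2;(1))
  P = {1,4}:  v_{1} + v_{4} = v_{3} + v_{8}  ⟹  sig = (2;(1,1))
  P = {2,4}:  v_{2} + v_{4} = v_{5} + v_{7}  ⟹  sig = (2;(1,1))
  P = {6,7}:  v_{6} + v_{7} = v_{1} + v_{10}  ⟹  sig = (2;(1,1))
  P = {4,9}:  v_{4} + v_{9} = v_{3} + v_{5} + v_{10}  ⟹  sig = (2;(1,1,1))
  P = {1,5,10}:  v_{1} + v_{5} + v_{10} = 0  ⟹  sig = (3;())
  P = {1,5,7}:  v_{1} + v_{5} + v_{7} = v_{8}  ⟹  sig = (3;(1))
  P = {3,5,7}:  v_{3} + v_{5} + v_{7} = v_{4}  ⟹  sig = (3;(1))
  P = {5,6,10}:  v_{5} + v_{6} + v_{10} = v_{9}  ⟹  sig = (3;(1))

Hence PRS(X_Σ) =
[(2;()), (2;()), (2;(1)), (2;(1)), (2;(1)), (2;(1)), (2;(1)), (2;(1,1)), (2;(1,1)), (2;(1,1)), (2;(1,1,1)), (3;()), (3;(1)), (3;(1)), (3;(1))]


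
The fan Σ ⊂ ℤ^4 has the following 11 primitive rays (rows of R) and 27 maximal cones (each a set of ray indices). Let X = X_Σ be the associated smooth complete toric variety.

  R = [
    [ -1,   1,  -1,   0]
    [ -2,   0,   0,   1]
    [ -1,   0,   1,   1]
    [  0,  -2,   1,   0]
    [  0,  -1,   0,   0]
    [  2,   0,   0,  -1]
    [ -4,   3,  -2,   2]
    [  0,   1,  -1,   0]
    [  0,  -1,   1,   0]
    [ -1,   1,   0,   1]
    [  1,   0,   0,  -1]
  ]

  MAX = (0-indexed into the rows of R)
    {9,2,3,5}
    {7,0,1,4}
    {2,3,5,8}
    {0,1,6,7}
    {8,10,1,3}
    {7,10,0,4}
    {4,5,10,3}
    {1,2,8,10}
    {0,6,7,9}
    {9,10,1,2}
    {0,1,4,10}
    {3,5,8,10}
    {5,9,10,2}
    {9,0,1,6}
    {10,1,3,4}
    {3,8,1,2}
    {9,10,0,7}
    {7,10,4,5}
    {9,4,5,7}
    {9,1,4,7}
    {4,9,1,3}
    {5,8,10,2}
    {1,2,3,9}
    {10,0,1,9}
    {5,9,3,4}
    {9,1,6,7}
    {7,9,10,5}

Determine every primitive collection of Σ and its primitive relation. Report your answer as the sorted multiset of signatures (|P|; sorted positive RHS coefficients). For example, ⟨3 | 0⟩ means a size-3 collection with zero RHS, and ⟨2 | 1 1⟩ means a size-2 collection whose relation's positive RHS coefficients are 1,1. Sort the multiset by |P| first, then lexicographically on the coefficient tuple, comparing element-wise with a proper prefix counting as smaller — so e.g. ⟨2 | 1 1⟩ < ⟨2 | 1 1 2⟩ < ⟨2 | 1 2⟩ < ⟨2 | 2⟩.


Σ has 23 primitive collections:

  P={1,5}:  v_{1} + v_{5} = 0  so sig = ⟨2 | 0⟩
  P={7,8}:  v_{7} + v_{8} = 0  so sig = ⟨2 | 0⟩
  P={2,7}:  v_{2} + v_{7} = v_{9}  so sig = ⟨2 | 1⟩
  P={3,7}:  v_{3} + v_{7} = v_{4}  so sig = ⟨2 | 1⟩
  P={4,8}:  v_{4} + v_{8} = v_{3}  so sig = ⟨2 | 1⟩
  P={8,9}:  v_{8} + v_{9} = v_{2}  so sig = ⟨2 | 1⟩
  P={0,5}:  v_{0} + v_{5} = v_{7} + v_{10}  so sig = ⟨2 | 1 1⟩
  P={0,8}:  v_{0} + v_{8} = v_{1} + v_{10}  so sig = ⟨2 | 1 1⟩
  P={2,4}:  v_{2} + v_{4} = v_{3} + v_{9}  so sig = ⟨2 | 1 1⟩
  P={0,2}:  v_{0} + v_{2} = v_{1} + v_{9} + v_{10}  so sig = ⟨2 | 1 1 1⟩
  P={0,3}:  v_{0} + v_{3} = v_{1} + v_{4} + v_{10}  so sig = ⟨2 | 1 1 1⟩
  P={5,6}:  v_{5} + v_{6} = v_{0} + v_{7} + v_{9}  so sig = ⟨2 | 1 1 1⟩
  P={6,8}:  v_{6} + v_{8} = v_{0} + v_{1} + v_{9}  so sig = ⟨2 | 1 1 1⟩
  P={2,6}:  v_{2} + v_{6} = v_{0} + v_{1} + 2·v_{9}  so sig = ⟨2 | 1 1 2⟩
  P={3,6}:  v_{3} + v_{6} = 2·v_{1} + v_{7}  so sig = ⟨2 | 1 2⟩
  P={6,10}:  v_{6} + v_{10} = 2·v_{0} + v_{9}  so sig = ⟨2 | 1 2⟩
  P={4,6}:  v_{4} + v_{6} = 2·v_{1} + 2·v_{7}  so sig = ⟨2 | 2 2⟩
  P={4,9,10}:  v_{4} + v_{9} + v_{10} = 0  so sig = ⟨3 | 0⟩
  P={1,7,10}:  v_{1} + v_{7} + v_{10} = v_{0}  so sig = ⟨3 | 1⟩
  P={3,9,10}:  v_{3} + v_{9} + v_{10} = v_{8}  so sig = ⟨3 | 1⟩
  P={0,4,9}:  v_{0} + v_{4} + v_{9} = v_{1} + v_{7}  so sig = ⟨3 | 1 1⟩
  P={2,3,10}:  v_{2} + v_{3} + v_{10} = 2·v_{8}  so sig = ⟨3 | 2⟩
  P={0,1,7,9}:  v_{0} + v_{1} + v_{7} + v_{9} = v_{6}  so sig = ⟨4 | 1⟩

so the primitive-relation signature multiset is
[⟨2 | 0⟩, ⟨2 | 0⟩, ⟨2 | 1⟩, ⟨2 | 1⟩, ⟨2 | 1⟩, ⟨2 | 1⟩, ⟨2 | 1 1⟩, ⟨2 | 1 1⟩, ⟨2 | 1 1⟩, ⟨2 | 1 1 1⟩, ⟨2 | 1 1 1⟩, ⟨2 | 1 1 1⟩, ⟨2 | 1 1 1⟩, ⟨2 | 1 1 2⟩, ⟨2 | 1 2⟩, ⟨2 | 1 2⟩, ⟨2 | 2 2⟩, ⟨3 | 0⟩, ⟨3 | 1⟩, ⟨3 | 1⟩, ⟨3 | 1 1⟩, ⟨3 | 2⟩, ⟨4 | 1⟩]


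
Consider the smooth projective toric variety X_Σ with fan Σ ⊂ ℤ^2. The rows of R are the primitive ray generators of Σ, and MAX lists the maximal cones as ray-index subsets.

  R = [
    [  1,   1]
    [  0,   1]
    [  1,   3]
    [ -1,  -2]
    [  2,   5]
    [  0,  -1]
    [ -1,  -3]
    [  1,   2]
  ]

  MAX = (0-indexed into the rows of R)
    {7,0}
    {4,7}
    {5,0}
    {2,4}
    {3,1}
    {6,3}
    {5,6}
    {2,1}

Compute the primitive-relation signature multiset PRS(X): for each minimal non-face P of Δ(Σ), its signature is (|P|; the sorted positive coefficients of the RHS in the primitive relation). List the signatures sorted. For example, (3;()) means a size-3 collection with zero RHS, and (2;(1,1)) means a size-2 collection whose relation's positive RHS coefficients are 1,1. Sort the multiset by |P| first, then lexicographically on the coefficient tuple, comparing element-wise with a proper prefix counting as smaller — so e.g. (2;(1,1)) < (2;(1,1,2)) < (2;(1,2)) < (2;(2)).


Σ has 20 primitive collections:

  P = {1,5}:  v_{1} + v_{5} = 0  ⇒ sig = (2;())
  P = {2,6}:  v_{2} + v_{6} = 0  ⇒ sig = (2;())
  P = {3,7}:  v_{3} + v_{7} = 0  ⇒ sig = (2;())
  P = {0,1}:  v_{0} + v_{1} = v_{7}  ⇒ sig = (2;(1))
  P = {0,3}:  v_{0} + v_{3} = v_{5}  ⇒ sig = (2;(1))
  P = {1,6}:  v_{1} + v_{6} = v_{3}  ⇒ sig = (2;(1))
  P = {1,7}:  v_{1} + v_{7} = v_{2}  ⇒ sig = (2;(1))
  P = {2,3}:  v_{2} + v_{3} = v_{1}  ⇒ sig = (2;(1))
  P = {2,5}:  v_{2} + v_{5} = v_{7}  ⇒ sig = (2;(1))
  P = {2,7}:  v_{2} + v_{7} = v_{4}  ⇒ sig = (2;(1))
  P = {3,4}:  v_{3} + v_{4} = v_{2}  ⇒ sig = (2;(1))
  P = {3,5}:  v_{3} + v_{5} = v_{6}  ⇒ sig = (2;(1))
  P = {4,6}:  v_{4} + v_{6} = v_{7}  ⇒ sig = (2;(1))
  P = {5,7}:  v_{5} + v_{7} = v_{0}  ⇒ sig = (2;(1))
  P = {6,7}:  v_{6} + v_{7} = v_{5}  ⇒ sig = (2;(1))
  P = {0,2}:  v_{0} + v_{2} = 2·v_{7}  ⇒ sig = (2;(2))
  P = {0,6}:  v_{0} + v_{6} = 2·v_{5}  ⇒ sig = (2;(2))
  P = {1,4}:  v_{1} + v_{4} = 2·v_{2}  ⇒ sig = (2;(2))
  P = {4,5}:  v_{4} + v_{5} = 2·v_{7}  ⇒ sig = (2;(2))
  P = {0,4}:  v_{0} + v_{4} = 3·v_{7}  ⇒ sig = (2;(3))

Hence PRS(X_Σ) =
[(2;()), (2;()), (2;()), (2;(1)), (2;(1)), (2;(1)), (2;(1)), (2;(1)), (2;(1)), (2;(1)), (2;(1)), (2;(1)), (2;(1)), (2;(1)), (2;(1)), (2;(2)), (2;(2)), (2;(2)), (2;(2)), (2;(3))]


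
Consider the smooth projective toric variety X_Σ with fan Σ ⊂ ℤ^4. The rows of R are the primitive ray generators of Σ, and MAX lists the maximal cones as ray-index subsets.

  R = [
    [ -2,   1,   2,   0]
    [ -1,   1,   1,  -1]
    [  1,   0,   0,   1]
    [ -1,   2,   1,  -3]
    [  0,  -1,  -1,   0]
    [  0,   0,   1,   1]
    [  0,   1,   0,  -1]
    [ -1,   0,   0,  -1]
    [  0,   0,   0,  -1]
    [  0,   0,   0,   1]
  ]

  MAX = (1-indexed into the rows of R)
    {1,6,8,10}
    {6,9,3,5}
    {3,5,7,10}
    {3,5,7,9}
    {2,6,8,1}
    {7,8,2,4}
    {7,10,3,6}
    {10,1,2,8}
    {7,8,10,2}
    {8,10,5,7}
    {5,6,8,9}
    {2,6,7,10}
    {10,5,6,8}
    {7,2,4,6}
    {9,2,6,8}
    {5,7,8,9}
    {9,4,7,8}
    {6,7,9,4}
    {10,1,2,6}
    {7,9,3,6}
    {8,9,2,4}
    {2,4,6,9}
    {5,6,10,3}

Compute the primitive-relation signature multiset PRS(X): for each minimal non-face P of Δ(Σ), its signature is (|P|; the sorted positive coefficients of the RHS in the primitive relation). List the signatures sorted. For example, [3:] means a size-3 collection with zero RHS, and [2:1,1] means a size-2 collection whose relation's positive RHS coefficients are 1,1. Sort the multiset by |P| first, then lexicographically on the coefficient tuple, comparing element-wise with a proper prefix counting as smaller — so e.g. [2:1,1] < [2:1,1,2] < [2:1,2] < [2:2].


Primitive collections (17):

  • {3,8}:  v_{3} + v_{8} = 0  ⇒ sig = [2:]
  • {9,10}:  v_{9} + v_{10} = 0  ⇒ sig = [2:]
  • {2,5}:  v_{2} + v_{5} = v_{8}  ⇒ sig = [2:1]
  • {2,3}:  v_{2} + v_{3} = v_{6} + v_{7}  ⇒ sig = [2:1,1]
  • {4,10}:  v_{4} + v_{10} = v_{2} + v_{7}  ⇒ sig = [2:1,1]
  • {1,3}:  v_{1} + v_{3} = v_{2} + v_{6} + v_{10}  ⇒ sig = [2:1,1,1]
  • {1,9}:  v_{1} + v_{9} = v_{2} + v_{6} + v_{8}  ⇒ sig = [2:1,1,1]
  • {4,5}:  v_{4} + v_{5} = v_{7} + v_{8} + v_{9}  ⇒ sig = [2:1,1,1]
  • {1,5}:  v_{1} + v_{5} = v_{6} + 2·v_{8} + v_{10}  ⇒ sig = [2:1,1,2]
  • {3,4}:  v_{3} + v_{4} = v_{6} + 2·v_{7} + v_{9}  ⇒ sig = [2:1,1,2]
  • {1,7}:  v_{1} + v_{7} = 2·v_{2} + v_{10}  ⇒ sig = [2:1,2]
  • {1,4}:  v_{1} + v_{4} = 3·v_{2}  ⇒ sig = [2:3]
  • {5,6,7}:  v_{5} + v_{6} + v_{7} = 0  ⇒ sig = [3:]
  • {2,7,9}:  v_{2} + v_{7} + v_{9} = v_{4}  ⇒ sig = [3:1]
  • {6,7,8}:  v_{6} + v_{7} + v_{8} = v_{2}  ⇒ sig = [3:1]
  • {4,6,8}:  v_{4} + v_{6} + v_{8} = 2·v_{2} + v_{9}  ⇒ sig = [3:1,2]
  • {2,6,8,10}:  v_{2} + v_{6} + v_{8} + v_{10} = v_{1}  ⇒ sig = [4:1]

Hence PRS(X_Σ) =
    [2:]
    [2:]
    [2:1]
    [2:1,1]
    [2:1,1]
    [2:1,1,1]
    [2:1,1,1]
    [2:1,1,1]
    [2:1,1,2]
    [2:1,1,2]
    [2:1,2]
    [2:3]
    [3:]
    [3:1]
    [3:1]
    [3:1,2]
    [4:1]


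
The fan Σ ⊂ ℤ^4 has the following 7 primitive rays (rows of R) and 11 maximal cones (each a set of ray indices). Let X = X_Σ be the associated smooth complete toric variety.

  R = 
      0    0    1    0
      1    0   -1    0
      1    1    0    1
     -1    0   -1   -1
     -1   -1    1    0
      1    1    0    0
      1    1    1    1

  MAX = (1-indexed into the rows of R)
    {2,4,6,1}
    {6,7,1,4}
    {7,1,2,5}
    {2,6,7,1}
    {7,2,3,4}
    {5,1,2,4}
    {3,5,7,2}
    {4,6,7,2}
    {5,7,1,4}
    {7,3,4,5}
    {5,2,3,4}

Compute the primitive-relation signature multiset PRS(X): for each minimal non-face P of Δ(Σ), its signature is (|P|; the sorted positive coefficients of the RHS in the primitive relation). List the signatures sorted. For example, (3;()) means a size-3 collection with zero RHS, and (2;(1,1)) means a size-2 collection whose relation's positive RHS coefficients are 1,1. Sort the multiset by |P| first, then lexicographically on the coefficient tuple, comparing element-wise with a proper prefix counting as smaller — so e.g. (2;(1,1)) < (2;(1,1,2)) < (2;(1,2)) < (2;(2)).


|primitive collections| = 5. Relations:

  • {1,3}:  v_{1} + v_{3} = v_{7}  →  sig = (2;(1))
  • {5,6}:  v_{5} + v_{6} = v_{1}  →  sig = (2;(1))
  • {3,6}:  v_{3} + v_{6} = v_{2} + v_{4} + 2·v_{7}  →  sig = (2;(1,1,2))
  • {2,4,5,7}:  v_{2} + v_{4} + v_{5} + v_{7} = 0  →  sig = (4;())
  • {1,2,4,7}:  v_{1} + v_{2} + v_{4} + v_{7} = v_{6}  →  sig = (4;(1))

so the primitive-relation signature multiset is
    |P|=2: 3 collections, coeffs (1), (1), (1,1,2)
    |P|=4: 2 collections, coeffs (), (1)


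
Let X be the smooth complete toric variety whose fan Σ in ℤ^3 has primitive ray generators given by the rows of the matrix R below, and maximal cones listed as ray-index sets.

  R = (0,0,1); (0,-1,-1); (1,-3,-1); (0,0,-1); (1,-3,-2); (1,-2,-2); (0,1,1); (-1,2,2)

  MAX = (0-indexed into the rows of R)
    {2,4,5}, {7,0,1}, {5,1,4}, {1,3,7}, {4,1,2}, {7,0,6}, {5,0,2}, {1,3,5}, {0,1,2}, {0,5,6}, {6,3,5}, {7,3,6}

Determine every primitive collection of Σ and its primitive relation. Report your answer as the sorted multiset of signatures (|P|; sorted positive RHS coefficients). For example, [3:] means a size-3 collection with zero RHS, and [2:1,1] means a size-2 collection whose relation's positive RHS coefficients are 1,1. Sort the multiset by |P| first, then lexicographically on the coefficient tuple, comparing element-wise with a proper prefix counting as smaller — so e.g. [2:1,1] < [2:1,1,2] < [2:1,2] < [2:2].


The 12 primitive collections of Σ (r=8, n=3):

  {0,3}:  v_{0} + v_{3} = 0 ; sig = [2:]
  {1,6}:  v_{1} + v_{6} = 0 ; sig = [2:]
  {5,7}:  v_{5} + v_{7} = 0 ; sig = [2:]
  {0,4}:  v_{0} + v_{4} = v_{2} ; sig = [2:1]
  {2,3}:  v_{2} + v_{3} = v_{4} ; sig = [2:1]
  {3,4}:  v_{3} + v_{4} = v_{1} + v_{5} ; sig = [2:1,1]
  {4,6}:  v_{4} + v_{6} = v_{0} + v_{5} ; sig = [2:1,1]
  {4,7}:  v_{4} + v_{7} = v_{0} + v_{1} ; sig = [2:1,1]
  {2,6}:  v_{2} + v_{6} = 2·v_{0} + v_{5} ; sig = [2:1,2]
  {2,7}:  v_{2} + v_{7} = 2·v_{0} + v_{1} ; sig = [2:1,2]
  {0,1,5}:  v_{0} + v_{1} + v_{5} = v_{4} ; sig = [3:1]
  {1,2,5}:  v_{1} + v_{2} + v_{5} = 2·v_{4} ; sig = [3:2]

so the primitive-relation signature multiset is
[[2:], [2:], [2:], [2:1], [2:1], [2:1,1], [2:1,1], [2:1,1], [2:1,2], [2:1,2], [3:1], [3:2]]


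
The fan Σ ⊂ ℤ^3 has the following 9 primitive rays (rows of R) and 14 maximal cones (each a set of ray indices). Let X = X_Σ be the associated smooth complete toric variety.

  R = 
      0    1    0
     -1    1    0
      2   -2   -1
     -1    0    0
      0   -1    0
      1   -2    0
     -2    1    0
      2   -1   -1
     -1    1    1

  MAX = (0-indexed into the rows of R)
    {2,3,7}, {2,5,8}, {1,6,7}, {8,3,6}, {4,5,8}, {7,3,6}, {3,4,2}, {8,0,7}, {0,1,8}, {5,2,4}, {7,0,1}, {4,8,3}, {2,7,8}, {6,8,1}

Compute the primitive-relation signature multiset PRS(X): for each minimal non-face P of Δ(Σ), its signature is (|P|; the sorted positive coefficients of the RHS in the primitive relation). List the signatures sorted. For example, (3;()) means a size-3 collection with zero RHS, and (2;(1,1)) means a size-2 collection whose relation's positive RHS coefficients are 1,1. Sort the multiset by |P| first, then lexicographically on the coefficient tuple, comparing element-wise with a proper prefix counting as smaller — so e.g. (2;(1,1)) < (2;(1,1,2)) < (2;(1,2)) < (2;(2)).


Σ has 20 primitive collections:

  • {0,4}:  v_{0} + v_{4} = 0  so sig = (2;())
  • {0,2}:  v_{0} + v_{2} = v_{7}  so sig = (2;(1))
  • {0,3}:  v_{0} + v_{3} = v_{1}  so sig = (2;(1))
  • {1,3}:  v_{1} + v_{3} = v_{6}  so sig = (2;(1))
  • {1,4}:  v_{1} + v_{4} = v_{3}  so sig = (2;(1))
  • {1,5}:  v_{1} + v_{5} = v_{4}  so sig = (2;(1))
  • {4,7}:  v_{4} + v_{7} = v_{2}  so sig = (2;(1))
  • {0,5}:  v_{0} + v_{5} = v_{2} + v_{8}  so sig = (2;(1,1))
  • {1,2}:  v_{1} + v_{2} = v_{3} + v_{7}  so sig = (2;(1,1))
  • {5,6}:  v_{5} + v_{6} = v_{3} + v_{4}  so sig = (2;(1,1))
  • {2,6}:  v_{2} + v_{6} = 2·v_{3} + v_{7}  so sig = (2;(1,2))
  • {5,7}:  v_{5} + v_{7} = 2·v_{2} + v_{8}  so sig = (2;(1,2))
  • {0,6}:  v_{0} + v_{6} = 2·v_{1}  so sig = (2;(2))
  • {3,5}:  v_{3} + v_{5} = 2·v_{4}  so sig = (2;(2))
  • {4,6}:  v_{4} + v_{6} = 2·v_{3}  so sig = (2;(2))
  • {3,7,8}:  v_{3} + v_{7} + v_{8} = 0  so sig = (3;())
  • {1,7,8}:  v_{1} + v_{7} + v_{8} = v_{0}  so sig = (3;(1))
  • {2,3,8}:  v_{2} + v_{3} + v_{8} = v_{4}  so sig = (3;(1))
  • {2,4,8}:  v_{2} + v_{4} + v_{8} = v_{5}  so sig = (3;(1))
  • {6,7,8}:  v_{6} + v_{7} + v_{8} = v_{1}  so sig = (3;(1))

Signatures (|P|; sorted positive RHS coefficients), sorted:
    (2;())
    (2;(1))
    (2;(1))
    (2;(1))
    (2;(1))
    (2;(1))
    (2;(1))
    (2;(1,1))
    (2;(1,1))
    (2;(1,1))
    (2;(1,2))
    (2;(1,2))
    (2;(2))
    (2;(2))
    (2;(2))
    (3;())
    (3;(1))
    (3;(1))
    (3;(1))
    (3;(1))


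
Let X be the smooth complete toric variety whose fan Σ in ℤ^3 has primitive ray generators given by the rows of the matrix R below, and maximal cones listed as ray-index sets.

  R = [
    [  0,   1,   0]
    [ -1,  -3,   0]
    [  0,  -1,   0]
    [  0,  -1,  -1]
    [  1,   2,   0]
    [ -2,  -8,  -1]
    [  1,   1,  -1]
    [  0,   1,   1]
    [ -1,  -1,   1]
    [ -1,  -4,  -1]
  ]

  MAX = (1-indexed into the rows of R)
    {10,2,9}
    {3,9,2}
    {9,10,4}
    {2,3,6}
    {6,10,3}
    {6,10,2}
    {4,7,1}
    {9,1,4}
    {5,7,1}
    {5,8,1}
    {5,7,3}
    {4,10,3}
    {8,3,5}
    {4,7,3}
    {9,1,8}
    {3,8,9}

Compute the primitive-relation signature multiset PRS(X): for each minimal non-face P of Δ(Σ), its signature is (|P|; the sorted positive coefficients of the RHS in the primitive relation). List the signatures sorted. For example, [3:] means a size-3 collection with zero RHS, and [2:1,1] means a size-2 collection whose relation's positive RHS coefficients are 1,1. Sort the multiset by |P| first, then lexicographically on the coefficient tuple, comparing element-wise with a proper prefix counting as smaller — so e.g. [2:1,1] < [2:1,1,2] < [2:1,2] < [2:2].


Σ has 24 primitive collections:

  • {1,3}:  v_{1} + v_{3} = 0  →  sig = [2:]
  • {4,8}:  v_{4} + v_{8} = 0  →  sig = [2:]
  • {7,9}:  v_{7} + v_{9} = 0  →  sig = [2:]
  • {2,4}:  v_{2} + v_{4} = v_{10}  →  sig = [2:1]
  • {2,5}:  v_{2} + v_{5} = v_{3}  →  sig = [2:1]
  • {4,5}:  v_{4} + v_{5} = v_{7}  →  sig = [2:1]
  • {5,9}:  v_{5} + v_{9} = v_{8}  →  sig = [2:1]
  • {7,8}:  v_{7} + v_{8} = v_{5}  →  sig = [2:1]
  • {8,10}:  v_{8} + v_{10} = v_{2}  →  sig = [2:1]
  • {1,2}:  v_{1} + v_{2} = v_{4} + v_{9}  →  sig = [2:1,1]
  • {1,6}:  v_{1} + v_{6} = v_{2} + v_{10}  →  sig = [2:1,1]
  • {2,7}:  v_{2} + v_{7} = v_{3} + v_{4}  →  sig = [2:1,1]
  • {2,8}:  v_{2} + v_{8} = v_{3} + v_{9}  →  sig = [2:1,1]
  • {5,10}:  v_{5} + v_{10} = v_{3} + v_{4}  →  sig = [2:1,1]
  • {6,7}:  v_{6} + v_{7} = 2·v_{3} + v_{4} + v_{10}  →  sig = [2:1,1,2]
  • {1,10}:  v_{1} + v_{10} = 2·v_{4} + v_{9}  →  sig = [2:1,2]
  • {4,6}:  v_{4} + v_{6} = v_{3} + 2·v_{10}  →  sig = [2:1,2]
  • {5,6}:  v_{5} + v_{6} = 2·v_{3} + v_{10}  →  sig = [2:1,2]
  • {6,8}:  v_{6} + v_{8} = 2·v_{2} + v_{3}  →  sig = [2:1,2]
  • {7,10}:  v_{7} + v_{10} = v_{3} + 2·v_{4}  →  sig = [2:1,2]
  • {6,9}:  v_{6} + v_{9} = 3·v_{2}  →  sig = [2:3]
  • {2,3,10}:  v_{2} + v_{3} + v_{10} = v_{6}  →  sig = [3:1]
  • {3,4,9}:  v_{3} + v_{4} + v_{9} = v_{2}  →  sig = [3:1]
  • {3,9,10}:  v_{3} + v_{9} + v_{10} = 2·v_{2}  →  sig = [3:2]

Sorted signature multiset PRS(X):
    [2:]
    [2:]
    [2:]
    [2:1]
    [2:1]
    [2:1]
    [2:1]
    [2:1]
    [2:1]
    [2:1,1]
    [2:1,1]
    [2:1,1]
    [2:1,1]
    [2:1,1]
    [2:1,1,2]
    [2:1,2]
    [2:1,2]
    [2:1,2]
    [2:1,2]
    [2:1,2]
    [2:3]
    [3:1]
    [3:1]
    [3:2]


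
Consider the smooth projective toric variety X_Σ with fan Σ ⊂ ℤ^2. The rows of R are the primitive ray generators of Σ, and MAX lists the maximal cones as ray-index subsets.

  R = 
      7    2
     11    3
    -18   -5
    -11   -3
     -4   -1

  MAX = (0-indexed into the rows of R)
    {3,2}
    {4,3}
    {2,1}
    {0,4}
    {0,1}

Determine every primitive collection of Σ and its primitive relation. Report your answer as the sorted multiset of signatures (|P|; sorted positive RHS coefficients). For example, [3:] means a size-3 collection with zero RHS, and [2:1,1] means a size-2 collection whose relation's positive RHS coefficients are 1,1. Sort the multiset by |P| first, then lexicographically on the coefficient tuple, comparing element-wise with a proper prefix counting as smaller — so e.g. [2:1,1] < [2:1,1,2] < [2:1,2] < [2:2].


5 collections generate NE(X_Σ); each relation:

  {1,3}:  v_{1} + v_{3} = 0 — sig = [2:]
  {0,2}:  v_{0} + v_{2} = v_{3} — sig = [2:1]
  {0,3}:  v_{0} + v_{3} = v_{4} — sig = [2:1]
  {1,4}:  v_{1} + v_{4} = v_{0} — sig = [2:1]
  {2,4}:  v_{2} + v_{4} = 2·v_{3} — sig = [2:2]

Signatures (|P|; sorted positive RHS coefficients), sorted:
[[2:], [2:1], [2:1], [2:1], [2:2]]


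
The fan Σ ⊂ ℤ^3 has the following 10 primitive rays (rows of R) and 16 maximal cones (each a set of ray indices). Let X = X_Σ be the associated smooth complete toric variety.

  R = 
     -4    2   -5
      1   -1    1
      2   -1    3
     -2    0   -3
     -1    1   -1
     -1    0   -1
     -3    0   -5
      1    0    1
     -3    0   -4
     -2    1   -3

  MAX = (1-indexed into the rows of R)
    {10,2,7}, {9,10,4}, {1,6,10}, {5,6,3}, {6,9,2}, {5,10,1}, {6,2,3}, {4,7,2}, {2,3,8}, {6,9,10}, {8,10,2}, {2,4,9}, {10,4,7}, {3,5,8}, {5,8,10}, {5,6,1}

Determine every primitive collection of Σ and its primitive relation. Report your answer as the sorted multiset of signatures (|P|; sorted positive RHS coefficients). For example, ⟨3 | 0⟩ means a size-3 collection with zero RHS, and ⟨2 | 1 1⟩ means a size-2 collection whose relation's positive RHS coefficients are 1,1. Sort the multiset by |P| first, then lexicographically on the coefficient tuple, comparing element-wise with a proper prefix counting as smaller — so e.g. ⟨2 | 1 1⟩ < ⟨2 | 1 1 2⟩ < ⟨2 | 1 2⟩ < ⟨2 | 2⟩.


Primitive collections (25):

  • {2,5}:  v_{2} + v_{5} = 0  so sig = ⟨2 | 0⟩
  • {3,10}:  v_{3} + v_{10} = 0  so sig = ⟨2 | 0⟩
  • {6,8}:  v_{6} + v_{8} = 0  so sig = ⟨2 | 0⟩
  • {4,6}:  v_{4} + v_{6} = v_{9}  so sig = ⟨2 | 1⟩
  • {8,9}:  v_{8} + v_{9} = v_{4}  so sig = ⟨2 | 1⟩
  • {1,2}:  v_{1} + v_{2} = v_{6} + v_{10}  so sig = ⟨2 | 1 1⟩
  • {1,3}:  v_{1} + v_{3} = v_{5} + v_{6}  so sig = ⟨2 | 1 1⟩
  • {1,8}:  v_{1} + v_{8} = v_{5} + v_{10}  so sig = ⟨2 | 1 1⟩
  • {3,4}:  v_{3} + v_{4} = v_{2} + v_{6}  so sig = ⟨2 | 1 1⟩
  • {3,7}:  v_{3} + v_{7} = v_{2} + v_{4}  so sig = ⟨2 | 1 1⟩
  • {4,5}:  v_{4} + v_{5} = v_{6} + v_{10}  so sig = ⟨2 | 1 1⟩
  • {4,8}:  v_{4} + v_{8} = v_{2} + v_{10}  so sig = ⟨2 | 1 1⟩
  • {5,7}:  v_{5} + v_{7} = v_{4} + v_{10}  so sig = ⟨2 | 1 1⟩
  • {1,7}:  v_{1} + v_{7} = v_{9} + 2·v_{10}  so sig = ⟨2 | 1 2⟩
  • {3,9}:  v_{3} + v_{9} = v_{2} + 2·v_{6}  so sig = ⟨2 | 1 2⟩
  • {5,9}:  v_{5} + v_{9} = 2·v_{6} + v_{10}  so sig = ⟨2 | 1 2⟩
  • {6,7}:  v_{6} + v_{7} = 2·v_{4}  so sig = ⟨2 | 2⟩
  • {1,4}:  v_{1} + v_{4} = 2·v_{6} + 2·v_{10}  so sig = ⟨2 | 2 2⟩
  • {7,8}:  v_{7} + v_{8} = 2·v_{2} + 2·v_{10}  so sig = ⟨2 | 2 2⟩
  • {1,9}:  v_{1} + v_{9} = 3·v_{6} + 2·v_{10}  so sig = ⟨2 | 2 3⟩
  • {7,9}:  v_{7} + v_{9} = 3·v_{4}  so sig = ⟨2 | 3⟩
  • {2,4,10}:  v_{2} + v_{4} + v_{10} = v_{7}  so sig = ⟨3 | 1⟩
  • {2,6,10}:  v_{2} + v_{6} + v_{10} = v_{4}  so sig = ⟨3 | 1⟩
  • {5,6,10}:  v_{5} + v_{6} + v_{10} = v_{1}  so sig = ⟨3 | 1⟩
  • {2,9,10}:  v_{2} + v_{9} + v_{10} = 2·v_{4}  so sig = ⟨3 | 2⟩

Hence PRS(X_Σ) =
{ ⟨2 | 0⟩ ×3,  ⟨2 | 1⟩ ×2,  ⟨2 | 1 1⟩ ×8,  ⟨2 | 1 2⟩ ×3,  ⟨2 | 2⟩,  ⟨2 | 2 2⟩ ×2,  ⟨2 | 2 3⟩,  ⟨2 | 3⟩,  ⟨3 | 1⟩ ×3,  ⟨3 | 2⟩ }


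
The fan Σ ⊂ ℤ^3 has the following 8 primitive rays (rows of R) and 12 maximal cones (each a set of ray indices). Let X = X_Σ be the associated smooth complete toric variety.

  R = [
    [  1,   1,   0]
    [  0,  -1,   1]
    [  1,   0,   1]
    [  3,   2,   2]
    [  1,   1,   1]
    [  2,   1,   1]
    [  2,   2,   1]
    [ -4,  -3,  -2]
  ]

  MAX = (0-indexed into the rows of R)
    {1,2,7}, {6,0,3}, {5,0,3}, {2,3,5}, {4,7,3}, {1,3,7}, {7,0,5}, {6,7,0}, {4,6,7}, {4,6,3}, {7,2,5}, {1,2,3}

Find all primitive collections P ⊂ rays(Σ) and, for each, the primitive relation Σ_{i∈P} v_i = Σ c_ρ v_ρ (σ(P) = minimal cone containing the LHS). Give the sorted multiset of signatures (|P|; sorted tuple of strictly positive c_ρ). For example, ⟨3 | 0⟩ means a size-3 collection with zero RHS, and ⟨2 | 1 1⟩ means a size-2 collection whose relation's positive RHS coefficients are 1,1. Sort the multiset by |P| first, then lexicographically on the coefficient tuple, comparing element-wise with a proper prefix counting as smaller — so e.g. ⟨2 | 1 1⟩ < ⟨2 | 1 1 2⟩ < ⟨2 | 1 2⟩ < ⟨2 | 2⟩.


|primitive collections| = 14. Relations:

  P={0,1}:  v_{0} + v_{1} = v_{2} ; sig = ⟨2 | 1⟩
  P={0,2}:  v_{0} + v_{2} = v_{5} ; sig = ⟨2 | 1⟩
  P={0,4}:  v_{0} + v_{4} = v_{6} ; sig = ⟨2 | 1⟩
  P={2,6}:  v_{2} + v_{6} = v_{3} ; sig = ⟨2 | 1⟩
  P={4,5}:  v_{4} + v_{5} = v_{3} ; sig = ⟨2 | 1⟩
  P={5,6}:  v_{5} + v_{6} = v_{0} + v_{3} ; sig = ⟨2 | 1 1⟩
  P={1,6}:  v_{1} + v_{6} = 2·v_{3} + v_{7} ; sig = ⟨2 | 1 2⟩
  P={2,4}:  v_{2} + v_{4} = 2·v_{3} + v_{7} ; sig = ⟨2 | 1 2⟩
  P={1,5}:  v_{1} + v_{5} = 2·v_{2} ; sig = ⟨2 | 2⟩
  P={1,4}:  v_{1} + v_{4} = 3·v_{3} + 2·v_{7} ; sig = ⟨2 | 2 3⟩
  P={0,3,7}:  v_{0} + v_{3} + v_{7} = 0 ; sig = ⟨3 | 0⟩
  P={2,3,7}:  v_{2} + v_{3} + v_{7} = v_{1} ; sig = ⟨3 | 1⟩
  P={3,5,7}:  v_{3} + v_{5} + v_{7} = v_{2} ; sig = ⟨3 | 1⟩
  P={3,6,7}:  v_{3} + v_{6} + v_{7} = v_{4} ; sig = ⟨3 | 1⟩

Hence PRS(X_Σ) =
    |P|=2: 10 collections, coeffs (1), (1), (1), (1), (1), (1,1), (1,2), (1,2), (2), (2,3)
    |P|=3: 4 collections, coeffs (), (1), (1), (1)


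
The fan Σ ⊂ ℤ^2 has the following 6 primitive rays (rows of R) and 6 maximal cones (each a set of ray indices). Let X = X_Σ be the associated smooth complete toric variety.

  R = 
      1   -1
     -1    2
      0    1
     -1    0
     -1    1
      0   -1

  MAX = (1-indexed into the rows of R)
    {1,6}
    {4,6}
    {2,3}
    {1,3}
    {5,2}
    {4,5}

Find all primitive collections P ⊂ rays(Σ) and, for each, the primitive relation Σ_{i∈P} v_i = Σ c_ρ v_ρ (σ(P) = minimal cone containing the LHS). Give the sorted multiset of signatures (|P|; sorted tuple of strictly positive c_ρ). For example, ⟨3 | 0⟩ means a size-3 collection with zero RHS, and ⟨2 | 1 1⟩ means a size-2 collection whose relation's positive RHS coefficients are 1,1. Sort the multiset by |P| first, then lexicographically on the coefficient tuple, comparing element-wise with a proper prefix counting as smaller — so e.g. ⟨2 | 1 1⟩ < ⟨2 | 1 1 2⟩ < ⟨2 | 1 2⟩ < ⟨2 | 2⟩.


9 minimal non-faces of Δ(Σ) (on 6 rays):

  • {1,5}:  v_{1} + v_{5} = 0  so sig = ⟨2 | 0⟩
  • {3,6}:  v_{3} + v_{6} = 0  so sig = ⟨2 | 0⟩
  • {1,2}:  v_{1} + v_{2} = v_{3}  so sig = ⟨2 | 1⟩
  • {1,4}:  v_{1} + v_{4} = v_{6}  so sig = ⟨2 | 1⟩
  • {2,6}:  v_{2} + v_{6} = v_{5}  so sig = ⟨2 | 1⟩
  • {3,4}:  v_{3} + v_{4} = v_{5}  so sig = ⟨2 | 1⟩
  • {3,5}:  v_{3} + v_{5} = v_{2}  so sig = ⟨2 | 1⟩
  • {5,6}:  v_{5} + v_{6} = v_{4}  so sig = ⟨2 | 1⟩
  • {2,4}:  v_{2} + v_{4} = 2·v_{5}  so sig = ⟨2 | 2⟩

Sorted signature multiset PRS(X):
[⟨2 | 0⟩, ⟨2 | 0⟩, ⟨2 | 1⟩, ⟨2 | 1⟩, ⟨2 | 1⟩, ⟨2 | 1⟩, ⟨2 | 1⟩, ⟨2 | 1⟩, ⟨2 | 2⟩]


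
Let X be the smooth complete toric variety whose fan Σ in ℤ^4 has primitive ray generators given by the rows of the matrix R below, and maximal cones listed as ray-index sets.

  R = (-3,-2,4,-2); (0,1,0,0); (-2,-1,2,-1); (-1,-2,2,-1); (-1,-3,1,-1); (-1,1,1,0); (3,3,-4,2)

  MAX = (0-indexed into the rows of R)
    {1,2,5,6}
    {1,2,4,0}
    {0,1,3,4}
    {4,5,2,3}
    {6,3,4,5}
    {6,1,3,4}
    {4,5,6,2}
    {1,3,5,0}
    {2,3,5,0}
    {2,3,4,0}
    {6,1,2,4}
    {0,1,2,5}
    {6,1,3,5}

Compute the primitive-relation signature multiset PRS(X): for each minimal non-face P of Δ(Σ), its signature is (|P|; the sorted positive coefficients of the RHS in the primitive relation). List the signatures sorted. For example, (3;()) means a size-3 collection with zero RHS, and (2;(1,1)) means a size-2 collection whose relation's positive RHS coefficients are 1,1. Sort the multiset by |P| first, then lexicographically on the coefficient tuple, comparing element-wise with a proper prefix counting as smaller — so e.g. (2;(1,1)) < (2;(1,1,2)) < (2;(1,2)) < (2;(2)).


Primitive collections (5):

  P={0,6}:  v_{0} + v_{6} = v_{1} ; sig = (2;(1))
  P={2,3,6}:  v_{2} + v_{3} + v_{6} = 0 ; sig = (3;())
  P={1,2,3}:  v_{1} + v_{2} + v_{3} = v_{0} ; sig = (3;(1))
  P={1,4,5}:  v_{1} + v_{4} + v_{5} = v_{2} ; sig = (3;(1))
  P={0,4,5}:  v_{0} + v_{4} + v_{5} = 2·v_{2} + v_{3} ; sig = (3;(1,2))

Hence PRS(X_Σ) =
[(2;(1)), (3;()), (3;(1)), (3;(1)), (3;(1,2))]
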